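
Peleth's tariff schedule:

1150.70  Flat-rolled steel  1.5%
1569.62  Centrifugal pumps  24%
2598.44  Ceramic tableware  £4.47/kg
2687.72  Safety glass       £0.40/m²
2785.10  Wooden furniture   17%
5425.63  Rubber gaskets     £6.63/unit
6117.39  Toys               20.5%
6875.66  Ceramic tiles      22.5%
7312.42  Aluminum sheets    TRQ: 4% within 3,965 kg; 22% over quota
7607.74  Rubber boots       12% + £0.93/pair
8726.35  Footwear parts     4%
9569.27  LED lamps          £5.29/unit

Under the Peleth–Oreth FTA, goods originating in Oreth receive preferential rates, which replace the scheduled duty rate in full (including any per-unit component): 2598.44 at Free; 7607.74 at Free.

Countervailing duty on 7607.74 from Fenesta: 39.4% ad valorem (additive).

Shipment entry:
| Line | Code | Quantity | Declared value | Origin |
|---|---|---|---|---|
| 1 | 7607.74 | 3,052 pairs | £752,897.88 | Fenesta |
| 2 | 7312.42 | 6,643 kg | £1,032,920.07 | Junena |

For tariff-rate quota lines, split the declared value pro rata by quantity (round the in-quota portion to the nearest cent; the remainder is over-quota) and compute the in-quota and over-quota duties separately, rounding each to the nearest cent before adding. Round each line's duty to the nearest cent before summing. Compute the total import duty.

Line 1 (7607.74, Fenesta, 3,052 pairs, £752,897.88):
Base rate for 7607.74 is 12% + £0.93/pair.
7607.74 has an FTA preferential rate, but origin Fenesta is not Oreth; base rate stands.
Additional duty on 7607.74 from Fenesta: +39.4%. Applied ad valorem rate: 12% + 39.4% = 51.4%.
Duty = £752,897.88 × 51.4% + 3,052 × £0.93 = £389,827.87.
Line 2 (7312.42, Junena, 6,643 kg, £1,032,920.07):
Code 7312.42 is under a tariff-rate quota (threshold 3,965 kg). In-quota: 3,965 kg at 4%; over-quota: 2,678 kg at 22%.
Pro-rata value split: in-quota = £1,032,920.07 × 3,965/6,643 = £616,517.85; over-quota = £1,032,920.07 − £616,517.85 = £416,402.22.
In-quota duty = £616,517.85 × 4% = £24,660.71. Over-quota duty = £416,402.22 × 22% = £91,608.49.
Line duty = £24,660.71 + £91,608.49 = £116,269.20.
Total = £389,827.87 + £116,269.20 = £506,097.07.

£506,097.07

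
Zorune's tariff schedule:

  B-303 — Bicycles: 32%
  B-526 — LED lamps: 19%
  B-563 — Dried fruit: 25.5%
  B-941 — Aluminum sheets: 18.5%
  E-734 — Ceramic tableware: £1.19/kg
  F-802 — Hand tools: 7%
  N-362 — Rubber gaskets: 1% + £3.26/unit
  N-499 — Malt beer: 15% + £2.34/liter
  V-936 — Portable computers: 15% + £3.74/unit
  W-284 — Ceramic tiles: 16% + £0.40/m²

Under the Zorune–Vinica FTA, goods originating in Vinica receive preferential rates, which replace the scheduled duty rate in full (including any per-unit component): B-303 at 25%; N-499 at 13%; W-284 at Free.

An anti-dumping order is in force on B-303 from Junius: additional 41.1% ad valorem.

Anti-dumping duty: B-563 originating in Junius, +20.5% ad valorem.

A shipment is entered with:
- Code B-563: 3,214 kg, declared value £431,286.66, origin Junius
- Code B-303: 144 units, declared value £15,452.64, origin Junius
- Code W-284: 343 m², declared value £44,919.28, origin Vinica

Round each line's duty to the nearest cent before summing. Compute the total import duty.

Line 1 (B-563, Junius, 3,214 kg, £431,286.66):
Base rate for B-563 is 25.5%.
Additional duty on B-563 from Junius: +20.5%. Applied ad valorem rate: 25.5% + 20.5% = 46%.
Duty = £431,286.66 × 46% = £198,391.86.
Line 2 (B-303, Junius, 144 units, £15,452.64):
Base rate for B-303 is 32%.
B-303 has an FTA preferential rate, but origin Junius is not Vinica; base rate stands.
Additional duty on B-303 from Junius: +41.1%. Applied ad valorem rate: 32% + 41.1% = 73.1%.
Duty = £15,452.64 × 73.1% = £11,295.88.
Line 3 (W-284, Vinica, 343 m², £44,919.28):
Base rate for W-284 is 16% + £0.40/m².
Origin Vinica qualifies under the Zorune–Vinica agreement and W-284 is covered: preferential rate Free applies instead.
Duty = £44,919.28 × 0% = £0.00.
Total = £198,391.86 + £11,295.88 + £0.00 = £209,687.74.

£209,687.74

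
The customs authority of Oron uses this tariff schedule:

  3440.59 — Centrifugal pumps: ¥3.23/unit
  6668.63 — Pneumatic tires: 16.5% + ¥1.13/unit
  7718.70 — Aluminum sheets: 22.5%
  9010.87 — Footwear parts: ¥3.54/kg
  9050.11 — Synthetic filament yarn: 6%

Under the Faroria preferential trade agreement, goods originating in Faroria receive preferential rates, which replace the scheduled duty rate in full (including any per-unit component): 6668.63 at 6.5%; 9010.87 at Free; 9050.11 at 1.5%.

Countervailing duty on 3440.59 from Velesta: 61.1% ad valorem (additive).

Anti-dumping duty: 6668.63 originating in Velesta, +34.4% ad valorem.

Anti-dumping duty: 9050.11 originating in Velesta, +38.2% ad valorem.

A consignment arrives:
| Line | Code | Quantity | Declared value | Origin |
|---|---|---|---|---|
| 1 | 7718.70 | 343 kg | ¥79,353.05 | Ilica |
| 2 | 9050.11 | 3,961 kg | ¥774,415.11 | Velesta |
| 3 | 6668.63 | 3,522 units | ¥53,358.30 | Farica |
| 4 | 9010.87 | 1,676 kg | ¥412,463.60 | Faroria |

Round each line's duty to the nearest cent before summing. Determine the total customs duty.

Line 1 (7718.70, Ilica, 343 kg, ¥79,353.05):
Base rate for 7718.70 is 22.5%.
Duty = ¥79,353.05 × 22.5% = ¥17,854.44.
Line 2 (9050.11, Velesta, 3,961 kg, ¥774,415.11):
Base rate for 9050.11 is 6%.
9050.11 has an FTA preferential rate, but origin Velesta is not Faroria; base rate stands.
Additional duty on 9050.11 from Velesta: +38.2%. Applied ad valorem rate: 6% + 38.2% = 44.2%.
Duty = ¥774,415.11 × 44.2% = ¥342,291.48.
Line 3 (6668.63, Farica, 3,522 units, ¥53,358.30):
Base rate for 6668.63 is 16.5% + ¥1.13/unit.
6668.63 has an FTA preferential rate, but origin Farica is not Faroria; base rate stands.
The additional-duty order on 6668.63 targets Velesta, not Farica; it does not apply.
Duty = ¥53,358.30 × 16.5% + 3,522 × ¥1.13 = ¥12,783.98.
Line 4 (9010.87, Faroria, 1,676 kg, ¥412,463.60):
Base rate for 9010.87 is ¥3.54/kg.
Origin Faroria qualifies under the Oron–Faroria agreement and 9010.87 is covered: preferential rate Free applies instead.
Duty = ¥412,463.60 × 0% = ¥0.00.
Total = ¥17,854.44 + ¥342,291.48 + ¥12,783.98 + ¥0.00 = ¥372,929.90.

¥372,929.90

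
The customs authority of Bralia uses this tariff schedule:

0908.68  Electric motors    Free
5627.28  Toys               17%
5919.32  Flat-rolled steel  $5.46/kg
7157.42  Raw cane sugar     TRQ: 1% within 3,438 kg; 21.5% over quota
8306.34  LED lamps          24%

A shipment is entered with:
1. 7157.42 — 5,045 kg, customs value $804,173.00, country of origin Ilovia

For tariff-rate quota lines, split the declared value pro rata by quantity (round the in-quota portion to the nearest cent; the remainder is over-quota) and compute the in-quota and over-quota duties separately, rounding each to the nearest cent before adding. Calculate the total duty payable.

Line 1 (7157.42, Ilovia, 5,045 kg, $804,173.00):
Code 7157.42 is under a tariff-rate quota (threshold 3,438 kg). In-quota: 3,438 kg at 1%; over-quota: 1,607 kg at 21.5%.
Pro-rata value split: in-quota = $804,173.00 × 3,438/5,045 = $548,017.20; over-quota = $804,173.00 − $548,017.20 = $256,155.80.
In-quota duty = $548,017.20 × 1% = $5,480.17. Over-quota duty = $256,155.80 × 21.5% = $55,073.50.
Line duty = $5,480.17 + $55,073.50 = $60,553.67.

$60,553.67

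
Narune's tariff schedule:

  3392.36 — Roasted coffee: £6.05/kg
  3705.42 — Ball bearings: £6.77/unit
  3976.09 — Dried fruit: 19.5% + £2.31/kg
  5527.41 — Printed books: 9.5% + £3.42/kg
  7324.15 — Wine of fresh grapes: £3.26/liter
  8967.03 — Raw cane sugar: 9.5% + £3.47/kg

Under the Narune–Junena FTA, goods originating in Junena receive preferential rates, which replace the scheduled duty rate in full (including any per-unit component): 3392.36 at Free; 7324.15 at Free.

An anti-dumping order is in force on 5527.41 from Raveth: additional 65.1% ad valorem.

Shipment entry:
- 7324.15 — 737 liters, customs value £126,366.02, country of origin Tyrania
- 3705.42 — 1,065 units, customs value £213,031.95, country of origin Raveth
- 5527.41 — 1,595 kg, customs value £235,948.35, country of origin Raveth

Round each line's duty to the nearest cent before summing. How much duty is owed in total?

£191,085.04

Line 1 (7324.15, Tyrania, 737 liters, £126,366.02):
Base rate for 7324.15 is £3.26/liter.
7324.15 has an FTA preferential rate, but origin Tyrania is not Junena; base rate stands.
Duty = 737 × £3.26 = £2,402.62.
Line 2 (3705.42, Raveth, 1,065 units, £213,031.95):
Base rate for 3705.42 is £6.77/unit.
Duty = 1,065 × £6.77 = £7,210.05.
Line 3 (5527.41, Raveth, 1,595 kg, £235,948.35):
Base rate for 5527.41 is 9.5% + £3.42/kg.
Additional duty on 5527.41 from Raveth: +65.1%. Applied ad valorem rate: 9.5% + 65.1% = 74.6%.
Duty = £235,948.35 × 74.6% + 1,595 × £3.42 = £181,472.37.
Total = £2,402.62 + £7,210.05 + £181,472.37 = £191,085.04.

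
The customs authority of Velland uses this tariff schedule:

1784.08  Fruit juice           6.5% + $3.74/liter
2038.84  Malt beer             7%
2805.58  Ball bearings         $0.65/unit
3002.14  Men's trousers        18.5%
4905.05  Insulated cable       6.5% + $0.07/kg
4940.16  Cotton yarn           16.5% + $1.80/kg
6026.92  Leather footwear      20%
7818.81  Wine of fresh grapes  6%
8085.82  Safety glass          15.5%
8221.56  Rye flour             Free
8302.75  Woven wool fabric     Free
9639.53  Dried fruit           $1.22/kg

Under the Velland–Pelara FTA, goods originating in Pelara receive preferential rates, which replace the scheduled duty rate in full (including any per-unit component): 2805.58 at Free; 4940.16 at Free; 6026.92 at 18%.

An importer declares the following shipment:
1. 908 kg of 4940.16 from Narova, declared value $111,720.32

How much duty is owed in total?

$20,068.25

Line 1 (4940.16, Narova, 908 kg, $111,720.32):
Base rate for 4940.16 is 16.5% + $1.80/kg.
4940.16 has an FTA preferential rate, but origin Narova is not Pelara; base rate stands.
Duty = $111,720.32 × 16.5% + 908 × $1.80 = $20,068.25.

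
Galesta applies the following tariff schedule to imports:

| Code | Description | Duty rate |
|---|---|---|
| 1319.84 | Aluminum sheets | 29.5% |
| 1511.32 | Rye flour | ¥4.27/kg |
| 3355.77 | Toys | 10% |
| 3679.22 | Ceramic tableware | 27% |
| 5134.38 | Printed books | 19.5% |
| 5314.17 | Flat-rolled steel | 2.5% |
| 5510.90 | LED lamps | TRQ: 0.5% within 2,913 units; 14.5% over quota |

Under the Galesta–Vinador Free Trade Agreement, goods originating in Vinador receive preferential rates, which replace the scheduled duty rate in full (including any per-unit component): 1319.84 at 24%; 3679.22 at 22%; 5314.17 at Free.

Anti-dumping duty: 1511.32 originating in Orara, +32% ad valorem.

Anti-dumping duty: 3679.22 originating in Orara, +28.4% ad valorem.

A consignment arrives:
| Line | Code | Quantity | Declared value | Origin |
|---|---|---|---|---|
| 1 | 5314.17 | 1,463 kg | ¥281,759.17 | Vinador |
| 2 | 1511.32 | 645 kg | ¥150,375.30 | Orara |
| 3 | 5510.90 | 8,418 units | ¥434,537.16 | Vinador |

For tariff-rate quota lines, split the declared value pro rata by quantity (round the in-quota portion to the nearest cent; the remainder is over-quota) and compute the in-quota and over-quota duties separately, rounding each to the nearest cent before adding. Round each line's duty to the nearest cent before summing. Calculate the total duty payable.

¥92,830.47

Line 1 (5314.17, Vinador, 1,463 kg, ¥281,759.17):
Base rate for 5314.17 is 2.5%.
Origin Vinador qualifies under the Galesta–Vinador agreement and 5314.17 is covered: preferential rate Free applies instead.
Duty = ¥281,759.17 × 0% = ¥0.00.
Line 2 (1511.32, Orara, 645 kg, ¥150,375.30):
Base rate for 1511.32 is ¥4.27/kg.
Additional duty on 1511.32 from Orara: +32% ad valorem. Applied ad valorem rate = 32%.
Duty = ¥150,375.30 × 32% + 645 × ¥4.27 = ¥50,874.25.
Line 3 (5510.90, Vinador, 8,418 units, ¥434,537.16):
Code 5510.90 is under a tariff-rate quota (threshold 2,913 units). In-quota: 2,913 units at 0.5%; over-quota: 5,505 units at 14.5%.
Pro-rata value split: in-quota = ¥434,537.16 × 2,913/8,418 = ¥150,369.06; over-quota = ¥434,537.16 − ¥150,369.06 = ¥284,168.10.
In-quota duty = ¥150,369.06 × 0.5% = ¥751.85. Over-quota duty = ¥284,168.10 × 14.5% = ¥41,204.37.
Line duty = ¥751.85 + ¥41,204.37 = ¥41,956.22.
Total = ¥0.00 + ¥50,874.25 + ¥41,956.22 = ¥92,830.47.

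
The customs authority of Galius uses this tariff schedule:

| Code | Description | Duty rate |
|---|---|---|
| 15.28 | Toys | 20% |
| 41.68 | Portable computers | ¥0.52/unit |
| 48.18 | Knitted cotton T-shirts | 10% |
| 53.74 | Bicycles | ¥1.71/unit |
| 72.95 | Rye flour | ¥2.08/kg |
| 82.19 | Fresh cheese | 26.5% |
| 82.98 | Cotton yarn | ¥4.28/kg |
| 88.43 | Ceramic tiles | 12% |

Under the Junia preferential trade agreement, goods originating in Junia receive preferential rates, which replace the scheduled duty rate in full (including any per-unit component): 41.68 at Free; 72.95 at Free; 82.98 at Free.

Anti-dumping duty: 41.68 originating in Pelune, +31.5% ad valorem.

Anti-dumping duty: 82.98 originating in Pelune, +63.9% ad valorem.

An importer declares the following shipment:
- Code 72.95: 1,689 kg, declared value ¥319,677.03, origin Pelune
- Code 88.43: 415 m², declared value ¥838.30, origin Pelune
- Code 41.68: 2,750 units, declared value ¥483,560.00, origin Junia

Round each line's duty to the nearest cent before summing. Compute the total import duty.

¥3,613.72

Line 1 (72.95, Pelune, 1,689 kg, ¥319,677.03):
Base rate for 72.95 is ¥2.08/kg.
72.95 has an FTA preferential rate, but origin Pelune is not Junia; base rate stands.
Duty = 1,689 × ¥2.08 = ¥3,513.12.
Line 2 (88.43, Pelune, 415 m², ¥838.30):
Base rate for 88.43 is 12%.
Duty = ¥838.30 × 12% = ¥100.60.
Line 3 (41.68, Junia, 2,750 units, ¥483,560.00):
Base rate for 41.68 is ¥0.52/unit.
Origin Junia qualifies under the Galius–Junia agreement and 41.68 is covered: preferential rate Free applies instead.
The additional-duty order on 41.68 targets Pelune, not Junia; it does not apply.
Duty = ¥483,560.00 × 0% = ¥0.00.
Total = ¥3,513.12 + ¥100.60 + ¥0.00 = ¥3,613.72.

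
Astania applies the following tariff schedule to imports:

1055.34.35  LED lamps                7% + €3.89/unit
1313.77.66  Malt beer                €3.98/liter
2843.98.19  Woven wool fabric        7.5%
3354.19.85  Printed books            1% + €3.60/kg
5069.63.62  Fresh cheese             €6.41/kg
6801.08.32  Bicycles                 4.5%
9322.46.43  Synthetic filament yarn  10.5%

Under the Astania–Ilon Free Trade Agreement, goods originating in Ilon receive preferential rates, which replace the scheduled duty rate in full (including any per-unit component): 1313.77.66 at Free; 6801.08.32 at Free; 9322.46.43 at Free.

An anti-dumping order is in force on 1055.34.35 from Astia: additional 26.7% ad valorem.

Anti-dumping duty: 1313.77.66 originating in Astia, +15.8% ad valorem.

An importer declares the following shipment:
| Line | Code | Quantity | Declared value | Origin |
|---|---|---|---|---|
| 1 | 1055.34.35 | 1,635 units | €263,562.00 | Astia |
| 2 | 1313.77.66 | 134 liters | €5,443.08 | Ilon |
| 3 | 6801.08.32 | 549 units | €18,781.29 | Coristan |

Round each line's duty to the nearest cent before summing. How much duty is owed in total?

Line 1 (1055.34.35, Astia, 1,635 units, €263,562.00):
Base rate for 1055.34.35 is 7% + €3.89/unit.
Additional duty on 1055.34.35 from Astia: +26.7%. Applied ad valorem rate: 7% + 26.7% = 33.7%.
Duty = €263,562.00 × 33.7% + 1,635 × €3.89 = €95,180.54.
Line 2 (1313.77.66, Ilon, 134 liters, €5,443.08):
Base rate for 1313.77.66 is €3.98/liter.
Origin Ilon qualifies under the Astania–Ilon agreement and 1313.77.66 is covered: preferential rate Free applies instead.
The additional-duty order on 1313.77.66 targets Astia, not Ilon; it does not apply.
Duty = €5,443.08 × 0% = €0.00.
Line 3 (6801.08.32, Coristan, 549 units, €18,781.29):
Base rate for 6801.08.32 is 4.5%.
6801.08.32 has an FTA preferential rate, but origin Coristan is not Ilon; base rate stands.
Duty = €18,781.29 × 4.5% = €845.16.
Total = €95,180.54 + €0.00 + €845.16 = €96,025.70.

€96,025.70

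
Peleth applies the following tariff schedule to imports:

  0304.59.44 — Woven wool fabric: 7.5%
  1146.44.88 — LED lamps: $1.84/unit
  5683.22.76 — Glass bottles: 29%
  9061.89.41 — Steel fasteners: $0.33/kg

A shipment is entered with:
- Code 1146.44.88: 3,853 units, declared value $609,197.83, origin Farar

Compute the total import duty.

Line 1 (1146.44.88, Farar, 3,853 units, $609,197.83):
Base rate for 1146.44.88 is $1.84/unit.
Duty = 3,853 × $1.84 = $7,089.52.

$7,089.52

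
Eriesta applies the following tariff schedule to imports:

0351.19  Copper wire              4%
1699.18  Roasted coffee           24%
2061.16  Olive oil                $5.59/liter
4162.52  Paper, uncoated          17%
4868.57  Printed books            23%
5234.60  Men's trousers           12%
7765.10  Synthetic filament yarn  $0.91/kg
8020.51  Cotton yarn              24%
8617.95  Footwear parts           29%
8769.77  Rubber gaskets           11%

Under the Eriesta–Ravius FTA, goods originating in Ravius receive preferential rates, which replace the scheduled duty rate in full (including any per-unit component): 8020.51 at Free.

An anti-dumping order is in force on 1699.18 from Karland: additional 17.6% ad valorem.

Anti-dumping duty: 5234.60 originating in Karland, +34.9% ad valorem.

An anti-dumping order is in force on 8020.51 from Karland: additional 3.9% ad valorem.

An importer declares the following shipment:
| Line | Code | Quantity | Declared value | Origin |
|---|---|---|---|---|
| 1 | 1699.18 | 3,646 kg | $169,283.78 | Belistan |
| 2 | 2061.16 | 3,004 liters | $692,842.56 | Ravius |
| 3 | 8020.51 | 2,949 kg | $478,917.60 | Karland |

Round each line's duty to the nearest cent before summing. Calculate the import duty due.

$191,038.48

Line 1 (1699.18, Belistan, 3,646 kg, $169,283.78):
Base rate for 1699.18 is 24%.
The additional-duty order on 1699.18 targets Karland, not Belistan; it does not apply.
Duty = $169,283.78 × 24% = $40,628.11.
Line 2 (2061.16, Ravius, 3,004 liters, $692,842.56):
Base rate for 2061.16 is $5.59/liter.
Origin Ravius is the FTA partner but 2061.16 is not on the preference list; base rate stands.
Duty = 3,004 × $5.59 = $16,792.36.
Line 3 (8020.51, Karland, 2,949 kg, $478,917.60):
Base rate for 8020.51 is 24%.
8020.51 has an FTA preferential rate, but origin Karland is not Ravius; base rate stands.
Additional duty on 8020.51 from Karland: +3.9%. Applied ad valorem rate: 24% + 3.9% = 27.9%.
Duty = $478,917.60 × 27.9% = $133,618.01.
Total = $40,628.11 + $16,792.36 + $133,618.01 = $191,038.48.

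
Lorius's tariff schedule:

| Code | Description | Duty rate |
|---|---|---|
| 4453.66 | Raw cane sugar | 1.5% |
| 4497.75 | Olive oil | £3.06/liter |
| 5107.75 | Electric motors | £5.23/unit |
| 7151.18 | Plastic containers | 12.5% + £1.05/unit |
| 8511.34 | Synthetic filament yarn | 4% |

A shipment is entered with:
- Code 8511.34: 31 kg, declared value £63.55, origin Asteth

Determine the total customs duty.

£2.54

Line 1 (8511.34, Asteth, 31 kg, £63.55):
Base rate for 8511.34 is 4%.
Duty = £63.55 × 4% = £2.54.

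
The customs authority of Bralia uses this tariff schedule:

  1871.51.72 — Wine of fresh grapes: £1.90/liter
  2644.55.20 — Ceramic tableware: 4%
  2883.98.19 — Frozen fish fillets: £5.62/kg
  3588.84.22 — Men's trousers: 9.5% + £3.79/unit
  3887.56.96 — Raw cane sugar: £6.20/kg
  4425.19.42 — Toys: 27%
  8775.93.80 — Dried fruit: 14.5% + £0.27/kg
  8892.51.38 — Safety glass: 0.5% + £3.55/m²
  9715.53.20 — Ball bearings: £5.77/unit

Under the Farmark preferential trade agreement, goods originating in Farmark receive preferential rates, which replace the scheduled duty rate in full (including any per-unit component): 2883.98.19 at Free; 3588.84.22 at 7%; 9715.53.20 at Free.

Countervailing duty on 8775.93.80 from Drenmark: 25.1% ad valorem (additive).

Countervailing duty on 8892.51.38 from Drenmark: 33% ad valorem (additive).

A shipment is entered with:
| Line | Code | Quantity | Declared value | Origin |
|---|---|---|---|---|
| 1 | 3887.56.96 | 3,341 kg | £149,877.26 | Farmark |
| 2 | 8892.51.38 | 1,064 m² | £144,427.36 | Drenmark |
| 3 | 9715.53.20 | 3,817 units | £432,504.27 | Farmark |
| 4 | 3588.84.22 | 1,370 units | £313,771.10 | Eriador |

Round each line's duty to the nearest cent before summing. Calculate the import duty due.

£107,875.12

Line 1 (3887.56.96, Farmark, 3,341 kg, £149,877.26):
Base rate for 3887.56.96 is £6.20/kg.
Origin Farmark is the FTA partner but 3887.56.96 is not on the preference list; base rate stands.
Duty = 3,341 × £6.20 = £20,714.20.
Line 2 (8892.51.38, Drenmark, 1,064 m², £144,427.36):
Base rate for 8892.51.38 is 0.5% + £3.55/m².
Additional duty on 8892.51.38 from Drenmark: +33%. Applied ad valorem rate: 0.5% + 33% = 33.5%.
Duty = £144,427.36 × 33.5% + 1,064 × £3.55 = £52,160.37.
Line 3 (9715.53.20, Farmark, 3,817 units, £432,504.27):
Base rate for 9715.53.20 is £5.77/unit.
Origin Farmark qualifies under the Bralia–Farmark agreement and 9715.53.20 is covered: preferential rate Free applies instead.
Duty = £432,504.27 × 0% = £0.00.
Line 4 (3588.84.22, Eriador, 1,370 units, £313,771.10):
Base rate for 3588.84.22 is 9.5% + £3.79/unit.
3588.84.22 has an FTA preferential rate, but origin Eriador is not Farmark; base rate stands.
Duty = £313,771.10 × 9.5% + 1,370 × £3.79 = £35,000.55.
Total = £20,714.20 + £52,160.37 + £0.00 + £35,000.55 = £107,875.12.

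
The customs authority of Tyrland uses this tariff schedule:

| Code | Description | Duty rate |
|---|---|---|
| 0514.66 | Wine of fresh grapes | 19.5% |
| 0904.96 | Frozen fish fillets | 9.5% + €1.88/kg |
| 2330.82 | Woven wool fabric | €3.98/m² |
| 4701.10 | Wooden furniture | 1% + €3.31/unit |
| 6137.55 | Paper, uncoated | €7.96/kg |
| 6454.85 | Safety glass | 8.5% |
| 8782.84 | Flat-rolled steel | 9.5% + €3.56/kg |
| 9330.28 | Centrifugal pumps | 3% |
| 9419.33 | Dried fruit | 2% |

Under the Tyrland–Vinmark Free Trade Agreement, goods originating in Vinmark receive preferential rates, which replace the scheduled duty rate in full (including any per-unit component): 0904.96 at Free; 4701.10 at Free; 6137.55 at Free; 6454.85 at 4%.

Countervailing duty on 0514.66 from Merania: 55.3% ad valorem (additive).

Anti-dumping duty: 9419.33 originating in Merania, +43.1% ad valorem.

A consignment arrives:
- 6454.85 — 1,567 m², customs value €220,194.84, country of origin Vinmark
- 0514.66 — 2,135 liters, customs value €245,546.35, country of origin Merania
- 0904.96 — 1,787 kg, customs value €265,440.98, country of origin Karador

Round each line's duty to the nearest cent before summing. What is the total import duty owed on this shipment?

€221,052.91

Line 1 (6454.85, Vinmark, 1,567 m², €220,194.84):
Base rate for 6454.85 is 8.5%.
Origin Vinmark qualifies under the Tyrland–Vinmark agreement and 6454.85 is covered: preferential rate 4% applies instead.
Duty = €220,194.84 × 4% = €8,807.79.
Line 2 (0514.66, Merania, 2,135 liters, €245,546.35):
Base rate for 0514.66 is 19.5%.
Additional duty on 0514.66 from Merania: +55.3%. Applied ad valorem rate: 19.5% + 55.3% = 74.8%.
Duty = €245,546.35 × 74.8% = €183,668.67.
Line 3 (0904.96, Karador, 1,787 kg, €265,440.98):
Base rate for 0904.96 is 9.5% + €1.88/kg.
0904.96 has an FTA preferential rate, but origin Karador is not Vinmark; base rate stands.
Duty = €265,440.98 × 9.5% + 1,787 × €1.88 = €28,576.45.
Total = €8,807.79 + €183,668.67 + €28,576.45 = €221,052.91.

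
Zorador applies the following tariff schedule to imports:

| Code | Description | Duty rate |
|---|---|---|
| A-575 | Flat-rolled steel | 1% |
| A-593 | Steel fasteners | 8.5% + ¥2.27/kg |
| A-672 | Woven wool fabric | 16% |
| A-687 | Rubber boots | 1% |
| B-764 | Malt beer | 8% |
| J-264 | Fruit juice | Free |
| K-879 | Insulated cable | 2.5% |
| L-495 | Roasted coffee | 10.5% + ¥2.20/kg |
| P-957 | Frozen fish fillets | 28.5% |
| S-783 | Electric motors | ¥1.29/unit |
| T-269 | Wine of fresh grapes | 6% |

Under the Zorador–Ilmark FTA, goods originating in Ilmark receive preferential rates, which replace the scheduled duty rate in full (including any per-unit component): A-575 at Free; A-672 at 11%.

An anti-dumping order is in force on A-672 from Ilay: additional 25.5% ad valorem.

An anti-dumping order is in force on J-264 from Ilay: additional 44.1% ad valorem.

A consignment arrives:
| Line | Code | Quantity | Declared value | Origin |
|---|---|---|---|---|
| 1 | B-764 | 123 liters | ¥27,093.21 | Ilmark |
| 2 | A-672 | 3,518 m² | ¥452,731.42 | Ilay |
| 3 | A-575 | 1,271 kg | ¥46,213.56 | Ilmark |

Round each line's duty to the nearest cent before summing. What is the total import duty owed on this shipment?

¥190,051.00

Line 1 (B-764, Ilmark, 123 liters, ¥27,093.21):
Base rate for B-764 is 8%.
Origin Ilmark is the FTA partner but B-764 is not on the preference list; base rate stands.
Duty = ¥27,093.21 × 8% = ¥2,167.46.
Line 2 (A-672, Ilay, 3,518 m², ¥452,731.42):
Base rate for A-672 is 16%.
A-672 has an FTA preferential rate, but origin Ilay is not Ilmark; base rate stands.
Additional duty on A-672 from Ilay: +25.5%. Applied ad valorem rate: 16% + 25.5% = 41.5%.
Duty = ¥452,731.42 × 41.5% = ¥187,883.54.
Line 3 (A-575, Ilmark, 1,271 kg, ¥46,213.56):
Base rate for A-575 is 1%.
Origin Ilmark qualifies under the Zorador–Ilmark agreement and A-575 is covered: preferential rate Free applies instead.
Duty = ¥46,213.56 × 0% = ¥0.00.
Total = ¥2,167.46 + ¥187,883.54 + ¥0.00 = ¥190,051.00.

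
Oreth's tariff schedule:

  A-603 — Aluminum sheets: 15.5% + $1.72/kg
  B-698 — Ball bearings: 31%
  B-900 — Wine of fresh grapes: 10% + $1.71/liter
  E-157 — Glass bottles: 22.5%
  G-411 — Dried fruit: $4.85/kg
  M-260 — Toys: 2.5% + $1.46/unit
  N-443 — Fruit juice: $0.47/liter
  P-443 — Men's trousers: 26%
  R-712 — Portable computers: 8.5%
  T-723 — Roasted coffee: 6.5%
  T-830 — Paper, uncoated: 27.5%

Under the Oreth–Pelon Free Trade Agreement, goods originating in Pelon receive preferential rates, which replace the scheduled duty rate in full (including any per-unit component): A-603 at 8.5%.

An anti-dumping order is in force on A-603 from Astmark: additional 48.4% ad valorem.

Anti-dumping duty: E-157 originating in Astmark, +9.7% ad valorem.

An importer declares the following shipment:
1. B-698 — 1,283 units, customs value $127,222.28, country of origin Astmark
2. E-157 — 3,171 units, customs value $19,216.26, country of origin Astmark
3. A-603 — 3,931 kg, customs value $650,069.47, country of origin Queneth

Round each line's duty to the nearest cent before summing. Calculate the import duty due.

$153,148.64

Line 1 (B-698, Astmark, 1,283 units, $127,222.28):
Base rate for B-698 is 31%.
Duty = $127,222.28 × 31% = $39,438.91.
Line 2 (E-157, Astmark, 3,171 units, $19,216.26):
Base rate for E-157 is 22.5%.
Additional duty on E-157 from Astmark: +9.7%. Applied ad valorem rate: 22.5% + 9.7% = 32.2%.
Duty = $19,216.26 × 32.2% = $6,187.64.
Line 3 (A-603, Queneth, 3,931 kg, $650,069.47):
Base rate for A-603 is 15.5% + $1.72/kg.
A-603 has an FTA preferential rate, but origin Queneth is not Pelon; base rate stands.
The additional-duty order on A-603 targets Astmark, not Queneth; it does not apply.
Duty = $650,069.47 × 15.5% + 3,931 × $1.72 = $107,522.09.
Total = $39,438.91 + $6,187.64 + $107,522.09 = $153,148.64.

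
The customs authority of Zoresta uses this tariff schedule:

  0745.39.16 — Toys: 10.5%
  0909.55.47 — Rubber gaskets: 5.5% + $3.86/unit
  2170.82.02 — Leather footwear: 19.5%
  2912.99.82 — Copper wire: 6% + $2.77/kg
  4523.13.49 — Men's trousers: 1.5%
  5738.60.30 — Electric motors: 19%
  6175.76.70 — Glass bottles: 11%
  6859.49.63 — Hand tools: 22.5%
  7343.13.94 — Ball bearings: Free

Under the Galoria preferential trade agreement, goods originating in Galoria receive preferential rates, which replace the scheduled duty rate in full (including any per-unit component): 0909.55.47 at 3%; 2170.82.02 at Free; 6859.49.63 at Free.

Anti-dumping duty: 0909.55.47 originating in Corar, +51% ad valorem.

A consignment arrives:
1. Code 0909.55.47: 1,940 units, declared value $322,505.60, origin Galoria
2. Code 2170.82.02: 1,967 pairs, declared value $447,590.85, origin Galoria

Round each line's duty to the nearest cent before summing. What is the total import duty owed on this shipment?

Line 1 (0909.55.47, Galoria, 1,940 units, $322,505.60):
Base rate for 0909.55.47 is 5.5% + $3.86/unit.
Origin Galoria qualifies under the Zoresta–Galoria agreement and 0909.55.47 is covered: preferential rate 3% applies instead.
The additional-duty order on 0909.55.47 targets Corar, not Galoria; it does not apply.
Duty = $322,505.60 × 3% = $9,675.17.
Line 2 (2170.82.02, Galoria, 1,967 pairs, $447,590.85):
Base rate for 2170.82.02 is 19.5%.
Origin Galoria qualifies under the Zoresta–Galoria agreement and 2170.82.02 is covered: preferential rate Free applies instead.
Duty = $447,590.85 × 0% = $0.00.
Total = $9,675.17 + $0.00 = $9,675.17.

$9,675.17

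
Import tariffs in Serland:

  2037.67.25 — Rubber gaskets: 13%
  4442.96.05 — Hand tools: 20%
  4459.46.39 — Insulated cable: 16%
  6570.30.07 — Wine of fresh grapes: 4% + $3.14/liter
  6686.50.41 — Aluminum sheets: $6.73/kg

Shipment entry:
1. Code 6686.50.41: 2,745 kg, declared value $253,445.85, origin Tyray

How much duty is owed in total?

$18,473.85

Line 1 (6686.50.41, Tyray, 2,745 kg, $253,445.85):
Base rate for 6686.50.41 is $6.73/kg.
Duty = 2,745 × $6.73 = $18,473.85.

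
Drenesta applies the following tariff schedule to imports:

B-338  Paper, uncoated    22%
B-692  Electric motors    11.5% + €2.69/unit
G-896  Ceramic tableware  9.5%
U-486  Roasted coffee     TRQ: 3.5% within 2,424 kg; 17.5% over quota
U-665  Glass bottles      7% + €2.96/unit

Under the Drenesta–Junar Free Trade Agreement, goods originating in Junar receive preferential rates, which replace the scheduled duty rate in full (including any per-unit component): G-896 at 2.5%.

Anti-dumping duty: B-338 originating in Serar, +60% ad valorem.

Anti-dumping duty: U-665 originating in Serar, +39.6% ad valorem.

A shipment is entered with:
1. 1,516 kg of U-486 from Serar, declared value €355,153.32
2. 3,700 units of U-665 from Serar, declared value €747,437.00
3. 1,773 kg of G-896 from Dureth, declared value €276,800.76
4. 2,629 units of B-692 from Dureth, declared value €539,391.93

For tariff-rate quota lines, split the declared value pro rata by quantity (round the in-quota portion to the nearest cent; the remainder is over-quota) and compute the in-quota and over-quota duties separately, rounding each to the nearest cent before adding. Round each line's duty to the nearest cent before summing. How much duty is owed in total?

€467,086.16

Line 1 (U-486, Serar, 1,516 kg, €355,153.32):
Code U-486 is under a tariff-rate quota (threshold 2,424 kg). Quantity 1,516 kg is within the quota, so the in-quota rate 3.5% applies to the full value.
Duty = €355,153.32 × 3.5% = €12,430.37.
Line 2 (U-665, Serar, 3,700 units, €747,437.00):
Base rate for U-665 is 7% + €2.96/unit.
Additional duty on U-665 from Serar: +39.6%. Applied ad valorem rate: 7% + 39.6% = 46.6%.
Duty = €747,437.00 × 46.6% + 3,700 × €2.96 = €359,257.64.
Line 3 (G-896, Dureth, 1,773 kg, €276,800.76):
Base rate for G-896 is 9.5%.
G-896 has an FTA preferential rate, but origin Dureth is not Junar; base rate stands.
Duty = €276,800.76 × 9.5% = €26,296.07.
Line 4 (B-692, Dureth, 2,629 units, €539,391.93):
Base rate for B-692 is 11.5% + €2.69/unit.
Duty = €539,391.93 × 11.5% + 2,629 × €2.69 = €69,102.08.
Total = €12,430.37 + €359,257.64 + €26,296.07 + €69,102.08 = €467,086.16.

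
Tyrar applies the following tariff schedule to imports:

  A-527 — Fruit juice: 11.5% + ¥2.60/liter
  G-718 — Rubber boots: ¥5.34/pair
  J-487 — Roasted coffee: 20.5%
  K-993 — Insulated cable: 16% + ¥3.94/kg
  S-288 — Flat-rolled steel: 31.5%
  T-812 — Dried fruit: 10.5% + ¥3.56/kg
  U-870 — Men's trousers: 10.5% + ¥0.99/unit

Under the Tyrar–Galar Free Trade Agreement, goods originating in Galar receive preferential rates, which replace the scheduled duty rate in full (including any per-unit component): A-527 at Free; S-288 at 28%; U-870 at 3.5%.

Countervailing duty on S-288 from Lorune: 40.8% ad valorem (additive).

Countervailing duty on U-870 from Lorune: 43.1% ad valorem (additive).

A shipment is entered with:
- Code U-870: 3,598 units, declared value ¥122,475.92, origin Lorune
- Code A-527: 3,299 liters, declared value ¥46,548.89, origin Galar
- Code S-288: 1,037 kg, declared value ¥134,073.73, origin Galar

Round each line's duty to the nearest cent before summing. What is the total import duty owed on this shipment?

Line 1 (U-870, Lorune, 3,598 units, ¥122,475.92):
Base rate for U-870 is 10.5% + ¥0.99/unit.
U-870 has an FTA preferential rate, but origin Lorune is not Galar; base rate stands.
Additional duty on U-870 from Lorune: +43.1%. Applied ad valorem rate: 10.5% + 43.1% = 53.6%.
Duty = ¥122,475.92 × 53.6% + 3,598 × ¥0.99 = ¥69,209.11.
Line 2 (A-527, Galar, 3,299 liters, ¥46,548.89):
Base rate for A-527 is 11.5% + ¥2.60/liter.
Origin Galar qualifies under the Tyrar–Galar agreement and A-527 is covered: preferential rate Free applies instead.
Duty = ¥46,548.89 × 0% = ¥0.00.
Line 3 (S-288, Galar, 1,037 kg, ¥134,073.73):
Base rate for S-288 is 31.5%.
Origin Galar qualifies under the Tyrar–Galar agreement and S-288 is covered: preferential rate 28% applies instead.
The additional-duty order on S-288 targets Lorune, not Galar; it does not apply.
Duty = ¥134,073.73 × 28% = ¥37,540.64.
Total = ¥69,209.11 + ¥0.00 + ¥37,540.64 = ¥106,749.75.

¥106,749.75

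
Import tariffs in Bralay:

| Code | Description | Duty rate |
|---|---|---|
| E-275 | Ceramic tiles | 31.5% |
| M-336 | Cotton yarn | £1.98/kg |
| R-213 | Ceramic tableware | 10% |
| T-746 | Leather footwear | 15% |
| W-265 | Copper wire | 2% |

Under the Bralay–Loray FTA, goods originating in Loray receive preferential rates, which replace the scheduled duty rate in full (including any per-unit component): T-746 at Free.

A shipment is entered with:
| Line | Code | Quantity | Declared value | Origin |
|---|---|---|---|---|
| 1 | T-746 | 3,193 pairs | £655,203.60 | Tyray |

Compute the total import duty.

£98,280.54

Line 1 (T-746, Tyray, 3,193 pairs, £655,203.60):
Base rate for T-746 is 15%.
T-746 has an FTA preferential rate, but origin Tyray is not Loray; base rate stands.
Duty = £655,203.60 × 15% = £98,280.54.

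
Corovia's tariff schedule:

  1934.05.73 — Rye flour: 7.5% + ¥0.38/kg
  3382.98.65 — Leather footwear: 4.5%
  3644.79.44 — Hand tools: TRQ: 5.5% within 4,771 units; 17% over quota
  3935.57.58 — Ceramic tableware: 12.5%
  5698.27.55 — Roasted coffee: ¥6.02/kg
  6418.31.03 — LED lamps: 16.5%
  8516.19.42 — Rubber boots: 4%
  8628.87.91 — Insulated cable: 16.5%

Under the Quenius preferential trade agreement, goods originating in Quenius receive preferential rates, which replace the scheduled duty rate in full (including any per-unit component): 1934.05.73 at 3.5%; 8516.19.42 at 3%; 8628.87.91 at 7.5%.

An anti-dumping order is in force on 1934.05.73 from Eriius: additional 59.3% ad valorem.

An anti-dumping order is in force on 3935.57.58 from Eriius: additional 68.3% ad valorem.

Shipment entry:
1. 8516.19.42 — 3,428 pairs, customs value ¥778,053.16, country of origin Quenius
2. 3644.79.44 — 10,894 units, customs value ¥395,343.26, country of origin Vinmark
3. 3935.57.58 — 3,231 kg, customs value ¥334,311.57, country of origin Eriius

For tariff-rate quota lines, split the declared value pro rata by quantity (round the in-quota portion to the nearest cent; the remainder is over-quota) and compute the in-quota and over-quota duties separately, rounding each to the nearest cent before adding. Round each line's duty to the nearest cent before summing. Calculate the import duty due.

¥340,762.64

Line 1 (8516.19.42, Quenius, 3,428 pairs, ¥778,053.16):
Base rate for 8516.19.42 is 4%.
Origin Quenius qualifies under the Corovia–Quenius agreement and 8516.19.42 is covered: preferential rate 3% applies instead.
Duty = ¥778,053.16 × 3% = ¥23,341.59.
Line 2 (3644.79.44, Vinmark, 10,894 units, ¥395,343.26):
Code 3644.79.44 is under a tariff-rate quota (threshold 4,771 units). In-quota: 4,771 units at 5.5%; over-quota: 6,123 units at 17%.
Pro-rata value split: in-quota = ¥395,343.26 × 4,771/10,894 = ¥173,139.59; over-quota = ¥395,343.26 − ¥173,139.59 = ¥222,203.67.
In-quota duty = ¥173,139.59 × 5.5% = ¥9,522.68. Over-quota duty = ¥222,203.67 × 17% = ¥37,774.62.
Line duty = ¥9,522.68 + ¥37,774.62 = ¥47,297.30.
Line 3 (3935.57.58, Eriius, 3,231 kg, ¥334,311.57):
Base rate for 3935.57.58 is 12.5%.
Additional duty on 3935.57.58 from Eriius: +68.3%. Applied ad valorem rate: 12.5% + 68.3% = 80.8%.
Duty = ¥334,311.57 × 80.8% = ¥270,123.75.
Total = ¥23,341.59 + ¥47,297.30 + ¥270,123.75 = ¥340,762.64.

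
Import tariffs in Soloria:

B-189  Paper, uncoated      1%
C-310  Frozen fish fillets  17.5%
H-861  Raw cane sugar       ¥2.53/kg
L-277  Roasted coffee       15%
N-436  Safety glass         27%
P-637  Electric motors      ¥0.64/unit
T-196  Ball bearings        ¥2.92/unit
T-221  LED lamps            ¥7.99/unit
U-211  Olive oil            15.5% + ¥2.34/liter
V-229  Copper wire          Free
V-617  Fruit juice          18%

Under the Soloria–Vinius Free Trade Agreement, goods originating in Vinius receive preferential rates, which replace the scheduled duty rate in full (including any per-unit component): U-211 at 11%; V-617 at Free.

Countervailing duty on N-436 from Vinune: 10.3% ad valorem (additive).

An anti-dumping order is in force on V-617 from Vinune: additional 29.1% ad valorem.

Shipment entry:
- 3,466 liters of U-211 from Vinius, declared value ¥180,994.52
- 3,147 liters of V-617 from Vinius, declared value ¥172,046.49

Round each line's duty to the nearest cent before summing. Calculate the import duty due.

¥19,909.40

Line 1 (U-211, Vinius, 3,466 liters, ¥180,994.52):
Base rate for U-211 is 15.5% + ¥2.34/liter.
Origin Vinius qualifies under the Soloria–Vinius agreement and U-211 is covered: preferential rate 11% applies instead.
Duty = ¥180,994.52 × 11% = ¥19,909.40.
Line 2 (V-617, Vinius, 3,147 liters, ¥172,046.49):
Base rate for V-617 is 18%.
Origin Vinius qualifies under the Soloria–Vinius agreement and V-617 is covered: preferential rate Free applies instead.
The additional-duty order on V-617 targets Vinune, not Vinius; it does not apply.
Duty = ¥172,046.49 × 0% = ¥0.00.
Total = ¥19,909.40 + ¥0.00 = ¥19,909.40.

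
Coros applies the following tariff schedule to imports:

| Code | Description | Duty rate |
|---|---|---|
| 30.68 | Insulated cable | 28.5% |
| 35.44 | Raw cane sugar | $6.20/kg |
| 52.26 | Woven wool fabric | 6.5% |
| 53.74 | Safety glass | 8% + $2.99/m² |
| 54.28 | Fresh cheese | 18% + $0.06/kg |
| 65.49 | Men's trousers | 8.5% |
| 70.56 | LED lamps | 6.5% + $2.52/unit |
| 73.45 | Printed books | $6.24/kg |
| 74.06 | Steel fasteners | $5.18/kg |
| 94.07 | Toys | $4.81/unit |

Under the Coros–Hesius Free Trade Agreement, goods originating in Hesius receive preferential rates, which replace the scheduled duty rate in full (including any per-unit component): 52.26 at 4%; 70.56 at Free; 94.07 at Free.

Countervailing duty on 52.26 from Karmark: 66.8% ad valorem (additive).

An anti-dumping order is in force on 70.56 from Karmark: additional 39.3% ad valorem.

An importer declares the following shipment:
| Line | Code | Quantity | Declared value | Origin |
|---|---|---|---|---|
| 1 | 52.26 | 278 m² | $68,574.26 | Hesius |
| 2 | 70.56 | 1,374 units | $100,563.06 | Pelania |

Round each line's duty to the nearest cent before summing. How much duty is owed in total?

Line 1 (52.26, Hesius, 278 m², $68,574.26):
Base rate for 52.26 is 6.5%.
Origin Hesius qualifies under the Coros–Hesius agreement and 52.26 is covered: preferential rate 4% applies instead.
The additional-duty order on 52.26 targets Karmark, not Hesius; it does not apply.
Duty = $68,574.26 × 4% = $2,742.97.
Line 2 (70.56, Pelania, 1,374 units, $100,563.06):
Base rate for 70.56 is 6.5% + $2.52/unit.
70.56 has an FTA preferential rate, but origin Pelania is not Hesius; base rate stands.
The additional-duty order on 70.56 targets Karmark, not Pelania; it does not apply.
Duty = $100,563.06 × 6.5% + 1,374 × $2.52 = $9,999.08.
Total = $2,742.97 + $9,999.08 = $12,742.05.

$12,742.05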